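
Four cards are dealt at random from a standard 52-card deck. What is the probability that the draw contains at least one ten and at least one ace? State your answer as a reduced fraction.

There are C(52,4) = 270725 possible draws.
By inclusion-exclusion on the complements, draws missing all tens or all aces: C(48,4) + C(48,4) − C(44,4) = 194580 + 194580 − 135751 = 253409.
So draws with at least one of each: 270725 − 253409 = 17316, probability 17316/270725 = 1332/20825.

1332/20825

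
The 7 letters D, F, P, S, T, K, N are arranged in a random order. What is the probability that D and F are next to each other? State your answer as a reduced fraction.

2/7

There are 7! = 5040 arrangements.
Treat D and F as a block: 6! arrangements of the blocks × 2 orders within the block = 2·720 = 1440.
Probability = 1440/5040 = 2/7.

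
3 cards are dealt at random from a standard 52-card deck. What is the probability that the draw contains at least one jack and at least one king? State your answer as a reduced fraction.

There are C(52,3) = 22100 possible draws.
By inclusion-exclusion on the complements, draws missing all jacks or all kings: C(48,3) + C(48,3) − C(44,3) = 17296 + 17296 − 13244 = 21348.
So draws with at least one of each: 22100 − 21348 = 752, probability 752/22100 = 188/5525.

188/5525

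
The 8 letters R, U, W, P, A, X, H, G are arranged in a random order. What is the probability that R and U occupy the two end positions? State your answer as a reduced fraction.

There are 8! = 40320 arrangements.
Place R and U at the ends in 2 ways, arrange the remaining 6 in 6! = 720 ways: 2·720 = 1440.
Probability = 1440/40320 = 1/28.

1/28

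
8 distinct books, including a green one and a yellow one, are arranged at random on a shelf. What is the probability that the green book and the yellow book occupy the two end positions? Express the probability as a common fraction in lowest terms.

There are 8! = 40320 arrangements.
Place the green book and the yellow book at the ends in 2 ways, arrange the remaining 6 in 6! = 720 ways: 2·720 = 1440.
Probability = 1440/40320 = 1/28.

1/28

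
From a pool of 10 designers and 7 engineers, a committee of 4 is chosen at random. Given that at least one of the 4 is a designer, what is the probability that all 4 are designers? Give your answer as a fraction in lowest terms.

6/67

Work in counts. Selections with at least one designer: C(17,4) − C(7,4) = 2380 − 35 = 2345.
Of those, selections where all 4 are designers: C(10,4) = 210.
Conditional probability = 210/2345 = 6/67.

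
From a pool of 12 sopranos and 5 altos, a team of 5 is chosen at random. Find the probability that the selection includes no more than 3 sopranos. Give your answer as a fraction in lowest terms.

2921/6188

There are C(17,5) = 6188 ways to choose the 5.
Favorable selections (no more than 3 sopranos): C(12,0)·C(5,5) + C(12,1)·C(5,4) + C(12,2)·C(5,3) + C(12,3)·C(5,2) = 1 + 60 + 660 + 2200 = 2921.
Probability = 2921/6188.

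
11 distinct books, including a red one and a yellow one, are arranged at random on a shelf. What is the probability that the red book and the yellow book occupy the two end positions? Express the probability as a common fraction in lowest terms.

1/55

There are 11! = 39916800 arrangements.
Place the red book and the yellow book at the ends in 2 ways, arrange the remaining 9 in 9! = 362880 ways: 2·362880 = 725760.
Probability = 725760/39916800 = 1/55.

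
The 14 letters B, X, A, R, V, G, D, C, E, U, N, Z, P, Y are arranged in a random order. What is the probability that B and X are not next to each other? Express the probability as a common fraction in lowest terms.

There are 14! = 87178291200 arrangements.
Arrangements with B and X adjacent: 2·13! = 12454041600.
So not adjacent: 87178291200 − 12454041600 = 74724249600, probability 74724249600/87178291200 = 6/7.

6/7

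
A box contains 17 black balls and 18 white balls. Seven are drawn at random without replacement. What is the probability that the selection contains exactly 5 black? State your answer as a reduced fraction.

13923/98890

There are C(35,7) = 6724520 ways to choose 7 from 35.
Selections with exactly 5 black: choose 5 of the 17 black and 2 of the 18 white, C(17,5)·C(18,2) = 6188·153 = 946764.
Probability = 946764/6724520 = 13923/98890.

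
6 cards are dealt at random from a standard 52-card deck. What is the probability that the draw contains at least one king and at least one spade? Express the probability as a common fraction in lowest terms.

6772177/20358520

There are C(52,6) = 20358520 possible draws.
By inclusion-exclusion on the complements, draws missing all kings or all spades: C(48,6) + C(39,6) − C(36,6) = 12271512 + 3262623 − 1947792 = 13586343.
So draws with at least one of each: 20358520 − 13586343 = 6772177, probability 6772177/20358520.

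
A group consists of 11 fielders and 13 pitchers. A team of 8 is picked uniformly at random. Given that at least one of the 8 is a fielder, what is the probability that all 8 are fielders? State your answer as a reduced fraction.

Work in counts. Selections with at least one fielder: C(24,8) − C(13,8) = 735471 − 1287 = 734184.
Of those, selections where all 8 are fielders: C(11,8) = 165.
Conditional probability = 165/734184 = 5/22248.

5/22248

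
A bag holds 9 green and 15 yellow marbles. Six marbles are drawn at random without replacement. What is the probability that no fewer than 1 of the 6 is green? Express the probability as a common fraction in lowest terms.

1683/1748

Total selections: C(24,6) = 134596.
The complement is all 6 are yellow: C(15,6) = 5005.
Probability = 1 − 5005/134596 = 129591/134596 = 1683/1748.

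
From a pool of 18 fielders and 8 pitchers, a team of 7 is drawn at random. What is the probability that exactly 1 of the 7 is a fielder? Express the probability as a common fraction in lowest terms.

63/82225

There are C(26,7) = 657800 ways to choose 7 from 26.
Selections with exactly 1 fielder: choose 1 of the 18 fielders and 6 of the 8 pitchers, C(18,1)·C(8,6) = 18·28 = 504.
Probability = 504/657800 = 63/82225.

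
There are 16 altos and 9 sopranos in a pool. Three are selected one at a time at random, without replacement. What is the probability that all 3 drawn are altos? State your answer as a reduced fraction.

Multiply the conditional probabilities at each draw: 16/25 · 15/24 · 14/23 = 3360/13800 = 28/115.

28/115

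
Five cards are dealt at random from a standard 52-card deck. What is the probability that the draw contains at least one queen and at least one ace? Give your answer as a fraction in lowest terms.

6509/64974

There are C(52,5) = 2598960 possible draws.
By inclusion-exclusion on the complements, draws missing all queens or all aces: C(48,5) + C(48,5) − C(44,5) = 1712304 + 1712304 − 1086008 = 2338600.
So draws with at least one of each: 2598960 − 2338600 = 260360, probability 260360/2598960 = 6509/64974.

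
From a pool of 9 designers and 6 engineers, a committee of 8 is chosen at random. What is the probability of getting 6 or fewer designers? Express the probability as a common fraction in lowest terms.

138/143

There are C(15,8) = 6435 ways to choose the 8.
Count the complement (more than 6 designers): C(9,7)·C(6,1) + C(9,8)·C(6,0) = 216 + 9 = 225.
Probability = 1 − 225/6435 = 6210/6435 = 138/143.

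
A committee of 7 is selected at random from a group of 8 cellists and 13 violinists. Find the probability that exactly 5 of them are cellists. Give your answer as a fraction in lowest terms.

182/4845

Total number of selections: C(21,7) = 116280.
Selections with exactly 5 cellists: choose 5 of the 8 cellists and 2 of the 13 violinists, C(8,5)·C(13,2) = 56·78 = 4368.
Probability = 4368/116280 = 182/4845.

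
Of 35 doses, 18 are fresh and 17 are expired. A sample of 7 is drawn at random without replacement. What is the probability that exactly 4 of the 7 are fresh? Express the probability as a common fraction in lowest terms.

Total number of selections: C(35,7) = 6724520.
Selections with exactly 4 fresh: choose 4 of the 18 fresh and 3 of the 17 expired, C(18,4)·C(17,3) = 3060·680 = 2080800.
Probability = 2080800/6724520 = 3060/9889.

3060/9889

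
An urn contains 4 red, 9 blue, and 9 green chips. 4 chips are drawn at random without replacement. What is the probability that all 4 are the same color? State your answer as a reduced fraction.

23/665

There are C(22,4) = 7315 ways to draw 4 chips.
All same color: C(4,4) + C(9,4) + C(9,4) = 1 + 126 + 126 = 253.
Probability = 253/7315 = 23/665.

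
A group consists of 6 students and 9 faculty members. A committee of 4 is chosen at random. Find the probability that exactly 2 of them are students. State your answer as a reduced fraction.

36/91

The sample space is all 4-subsets of the 15: C(15,4) = 1365.
Selections with exactly 2 students: choose 2 of the 6 students and 2 of the 9 faculty members, C(6,2)·C(9,2) = 15·36 = 540.
Probability = 540/1365 = 36/91.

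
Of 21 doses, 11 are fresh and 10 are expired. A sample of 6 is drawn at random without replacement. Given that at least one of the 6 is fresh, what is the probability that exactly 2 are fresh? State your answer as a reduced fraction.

Work in counts. Selections with at least one fresh: C(21,6) − C(10,6) = 54264 − 210 = 54054.
Of those, selections where exactly 2 are fresh: C(11,2)·C(10,4) = 55·210 = 11550.
Conditional probability = 11550/54054 = 25/117.

25/117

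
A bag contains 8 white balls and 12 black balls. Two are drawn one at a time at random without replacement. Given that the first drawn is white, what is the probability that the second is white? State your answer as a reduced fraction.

7/19

After removing one white, 19 remain: 7 white and 12 black.
So the probability the next is white is 7/19.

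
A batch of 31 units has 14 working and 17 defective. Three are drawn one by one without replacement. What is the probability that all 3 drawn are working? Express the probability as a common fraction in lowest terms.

Multiply the conditional probabilities at each draw: 14/31 · 13/30 · 12/29 = 2184/26970 = 364/4495.

364/4495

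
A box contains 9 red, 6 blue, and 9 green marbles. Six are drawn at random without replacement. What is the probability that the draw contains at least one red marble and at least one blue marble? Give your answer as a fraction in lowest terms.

There are C(24,6) = 134596 possible draws.
By inclusion-exclusion on the complements, draws missing all red or all blue: C(15,6) + C(18,6) − C(9,6) = 5005 + 18564 − 84 = 23485.
So draws with at least one of each: 134596 − 23485 = 111111, probability 111111/134596 = 1443/1748.

1443/1748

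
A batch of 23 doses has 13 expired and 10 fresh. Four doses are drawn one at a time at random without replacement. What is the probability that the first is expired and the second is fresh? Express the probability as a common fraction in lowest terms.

Multiply the conditional probabilities at each draw: 13/23 · 10/22 = 130/506 = 65/253.

65/253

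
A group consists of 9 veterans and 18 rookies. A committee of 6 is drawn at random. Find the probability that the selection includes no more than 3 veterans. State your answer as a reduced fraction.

Total selections: C(27,6) = 296010.
Count the complement (more than 3 veterans): C(9,4)·C(18,2) + C(9,5)·C(18,1) + C(9,6)·C(18,0) = 19278 + 2268 + 84 = 21630.
Probability = 1 − 21630/296010 = 274380/296010 = 9146/9867.

9146/9867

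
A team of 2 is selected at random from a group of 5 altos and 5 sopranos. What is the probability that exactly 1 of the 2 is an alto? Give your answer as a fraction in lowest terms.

There are C(10,2) = 45 ways to choose 2 from 10.
Selections with exactly 1 alto: choose 1 of the 5 altos and 1 of the 5 sopranos, C(5,1)·C(5,1) = 5·5 = 25.
Probability = 25/45 = 5/9.

5/9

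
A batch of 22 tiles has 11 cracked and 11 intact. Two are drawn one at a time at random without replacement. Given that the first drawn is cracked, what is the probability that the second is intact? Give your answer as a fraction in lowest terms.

11/21

After removing one cracked, 21 remain: 10 cracked and 11 intact.
So the probability the next is intact is 11/21.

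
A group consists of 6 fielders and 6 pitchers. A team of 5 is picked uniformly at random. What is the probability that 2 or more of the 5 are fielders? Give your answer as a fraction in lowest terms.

There are C(12,5) = 792 ways to choose the 5.
Count the complement (fewer than 2 fielders): C(6,0)·C(6,5) + C(6,1)·C(6,4) = 6 + 90 = 96.
Probability = 1 − 96/792 = 696/792 = 29/33.

29/33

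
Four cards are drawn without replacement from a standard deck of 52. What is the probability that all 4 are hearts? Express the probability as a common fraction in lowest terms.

There are C(52,4) = 270725 possible 4-card hands.
Hands that are all hearts: C(13,4) = 715.
Probability = 715/270725 = 11/4165.

11/4165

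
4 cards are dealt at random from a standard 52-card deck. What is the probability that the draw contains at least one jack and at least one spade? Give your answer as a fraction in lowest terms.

52799/270725

There are C(52,4) = 270725 possible draws.
By inclusion-exclusion on the complements, draws missing all jacks or all spades: C(48,4) + C(39,4) − C(36,4) = 194580 + 82251 − 58905 = 217926.
So draws with at least one of each: 270725 − 217926 = 52799, probability 52799/270725.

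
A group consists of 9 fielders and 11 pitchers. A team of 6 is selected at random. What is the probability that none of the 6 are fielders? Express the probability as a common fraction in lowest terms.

77/6460

There are C(20,6) = 38760 possible selections.
Selections with no fielders (all pitchers): C(11,6) = 462.
Probability = 462/38760 = 77/6460.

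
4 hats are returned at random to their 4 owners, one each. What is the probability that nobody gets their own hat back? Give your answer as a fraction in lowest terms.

3/8

There are 4! = 24 assignments.
By inclusion-exclusion, assignments with no fixed points: C(4,0)·4! − C(4,1)·3! + C(4,2)·2! − C(4,3)·1! + C(4,4)·0! = 9.
Probability = 9/24 = 3/8.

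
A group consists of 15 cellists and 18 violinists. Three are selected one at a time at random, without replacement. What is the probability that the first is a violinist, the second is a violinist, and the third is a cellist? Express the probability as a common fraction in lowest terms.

765/5456

Multiply the conditional probabilities at each draw: 18/33 · 17/32 · 15/31 = 4590/32736 = 765/5456.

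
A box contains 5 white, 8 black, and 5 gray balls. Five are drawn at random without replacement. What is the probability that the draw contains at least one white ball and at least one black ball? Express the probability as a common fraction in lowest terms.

There are C(18,5) = 8568 possible draws.
By inclusion-exclusion on the complements, draws missing all white or all black: C(13,5) + C(10,5) − C(5,5) = 1287 + 252 − 1 = 1538.
So draws with at least one of each: 8568 − 1538 = 7030, probability 7030/8568 = 3515/4284.

3515/4284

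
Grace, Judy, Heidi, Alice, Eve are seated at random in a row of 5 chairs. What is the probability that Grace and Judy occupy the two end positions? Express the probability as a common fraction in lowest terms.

There are 5! = 120 arrangements.
Place Grace and Judy at the ends in 2 ways, arrange the remaining 3 in 3! = 6 ways: 2·6 = 12.
Probability = 12/120 = 1/10.

1/10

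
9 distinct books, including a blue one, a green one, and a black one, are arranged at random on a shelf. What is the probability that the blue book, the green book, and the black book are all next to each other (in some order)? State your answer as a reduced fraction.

1/12

There are 9! = 362880 arrangements.
Treat the three as one block: 7! placements × 3! orders within the block = 5040·6 = 30240.
Probability = 30240/362880 = 1/12.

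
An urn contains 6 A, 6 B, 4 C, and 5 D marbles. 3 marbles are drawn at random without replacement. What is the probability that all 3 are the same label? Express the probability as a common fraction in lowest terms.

27/665

There are C(21,3) = 1330 ways to draw 3 marbles.
All same label: C(6,3) + C(6,3) + C(4,3) + C(5,3) = 20 + 20 + 4 + 10 = 54.
Probability = 54/1330 = 27/665.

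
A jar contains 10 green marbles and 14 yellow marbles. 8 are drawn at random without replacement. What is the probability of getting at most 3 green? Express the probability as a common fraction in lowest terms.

Total selections: C(24,8) = 735471.
Favorable selections (at most 3 green): C(10,0)·C(14,8) + C(10,1)·C(14,7) + C(10,2)·C(14,6) + C(10,3)·C(14,5) = 3003 + 34320 + 135135 + 240240 = 412698.
Probability = 412698/735471 = 12506/22287.

12506/22287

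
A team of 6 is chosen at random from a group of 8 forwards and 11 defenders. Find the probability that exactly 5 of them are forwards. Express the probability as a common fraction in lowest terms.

Total number of selections: C(19,6) = 27132.
Selections with exactly 5 forwards: choose 5 of the 8 forwards and 1 of the 11 defenders, C(8,5)·C(11,1) = 56·11 = 616.
Probability = 616/27132 = 22/969.

22/969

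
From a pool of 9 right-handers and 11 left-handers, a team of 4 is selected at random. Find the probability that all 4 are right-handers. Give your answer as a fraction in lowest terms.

There are C(20,4) = 4845 possible selections.
Selections with all right-handers: C(9,4) = 126.
Probability = 126/4845 = 42/1615.

42/1615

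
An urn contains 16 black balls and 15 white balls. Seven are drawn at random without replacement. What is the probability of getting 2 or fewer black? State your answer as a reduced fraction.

1375/8091

There are C(31,7) = 2629575 ways to choose the 7.
Favorable selections (2 or fewer black): C(16,0)·C(15,7) + C(16,1)·C(15,6) + C(16,2)·C(15,5) = 6435 + 80080 + 360360 = 446875.
Probability = 446875/2629575 = 1375/8091.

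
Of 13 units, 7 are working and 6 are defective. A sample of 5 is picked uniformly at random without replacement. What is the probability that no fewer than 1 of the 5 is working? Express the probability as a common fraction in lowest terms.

Total selections: C(13,5) = 1287.
The complement is all 5 are defective: C(6,5) = 6.
Probability = 1 − 6/1287 = 1281/1287 = 427/429.

427/429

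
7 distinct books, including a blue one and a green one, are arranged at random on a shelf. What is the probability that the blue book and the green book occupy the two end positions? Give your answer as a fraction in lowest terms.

There are 7! = 5040 arrangements.
Place the blue book and the green book at the ends in 2 ways, arrange the remaining 5 in 5! = 120 ways: 2·120 = 240.
Probability = 240/5040 = 1/21.

1/21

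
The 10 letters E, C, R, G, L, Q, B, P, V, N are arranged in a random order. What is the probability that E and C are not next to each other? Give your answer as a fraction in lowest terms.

There are 10! = 3628800 arrangements.
Arrangements with E and C adjacent: 2·9! = 725760.
So not adjacent: 3628800 − 725760 = 2903040, probability 2903040/3628800 = 4/5.

4/5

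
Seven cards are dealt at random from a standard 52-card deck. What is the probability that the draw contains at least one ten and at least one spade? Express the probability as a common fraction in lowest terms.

There are C(52,7) = 133784560 possible draws.
By inclusion-exclusion on the complements, draws missing all tens or all spades: C(48,7) + C(39,7) − C(36,7) = 73629072 + 15380937 − 8347680 = 80662329.
So draws with at least one of each: 133784560 − 80662329 = 53122231, probability 53122231/133784560.

53122231/133784560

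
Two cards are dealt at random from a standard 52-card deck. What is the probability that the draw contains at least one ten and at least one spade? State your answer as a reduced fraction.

29/442

There are C(52,2) = 1326 possible draws.
By inclusion-exclusion on the complements, draws missing all tens or all spades: C(48,2) + C(39,2) − C(36,2) = 1128 + 741 − 630 = 1239.
So draws with at least one of each: 1326 − 1239 = 87, probability 87/1326 = 29/442.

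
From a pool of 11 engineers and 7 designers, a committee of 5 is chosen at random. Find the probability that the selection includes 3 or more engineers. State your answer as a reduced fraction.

There are C(18,5) = 8568 ways to choose the 5.
Favorable selections (3 or more engineers): C(11,3)·C(7,2) + C(11,4)·C(7,1) + C(11,5)·C(7,0) = 3465 + 2310 + 462 = 6237.
Probability = 6237/8568 = 99/136.

99/136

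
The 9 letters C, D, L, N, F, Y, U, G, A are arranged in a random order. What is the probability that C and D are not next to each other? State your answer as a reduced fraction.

There are 9! = 362880 arrangements.
Arrangements with C and D adjacent: 2·8! = 80640.
So not adjacent: 362880 − 80640 = 282240, probability 282240/362880 = 7/9.

7/9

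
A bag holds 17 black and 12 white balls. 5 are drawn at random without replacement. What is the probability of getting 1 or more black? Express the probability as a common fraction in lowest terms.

There are C(29,5) = 118755 ways to choose the 5.
The complement is all 5 are white: C(12,5) = 792.
Probability = 1 − 792/118755 = 117963/118755 = 13107/13195.

13107/13195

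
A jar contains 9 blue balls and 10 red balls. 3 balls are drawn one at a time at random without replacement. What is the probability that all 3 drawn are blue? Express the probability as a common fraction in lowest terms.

28/323

Multiply the conditional probabilities at each draw: 9/19 · 8/18 · 7/17 = 504/5814 = 28/323.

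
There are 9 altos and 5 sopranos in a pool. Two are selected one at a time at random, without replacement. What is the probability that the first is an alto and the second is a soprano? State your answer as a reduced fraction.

Multiply the conditional probabilities at each draw: 9/14 · 5/13 = 45/182.

45/182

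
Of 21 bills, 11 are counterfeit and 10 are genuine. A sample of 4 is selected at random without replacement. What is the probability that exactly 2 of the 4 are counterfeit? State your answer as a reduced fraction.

The sample space is all 4-subsets of the 21: C(21,4) = 5985.
Selections with exactly 2 counterfeit: choose 2 of the 11 counterfeit and 2 of the 10 genuine, C(11,2)·C(10,2) = 55·45 = 2475.
Probability = 2475/5985 = 55/133.

55/133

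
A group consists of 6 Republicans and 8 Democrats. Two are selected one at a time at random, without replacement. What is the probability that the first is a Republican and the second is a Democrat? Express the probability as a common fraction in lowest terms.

24/91

Multiply the conditional probabilities at each draw: 6/14 · 8/13 = 48/182 = 24/91.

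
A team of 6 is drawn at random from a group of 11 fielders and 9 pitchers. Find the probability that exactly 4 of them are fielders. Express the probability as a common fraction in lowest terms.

99/323

Total number of selections: C(20,6) = 38760.
Selections with exactly 4 fielders: choose 4 of the 11 fielders and 2 of the 9 pitchers, C(11,4)·C(9,2) = 330·36 = 11880.
Probability = 11880/38760 = 99/323.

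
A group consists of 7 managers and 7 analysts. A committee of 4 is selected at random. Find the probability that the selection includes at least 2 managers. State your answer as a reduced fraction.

There are C(14,4) = 1001 ways to choose the 4.
Count the complement (fewer than 2 managers): C(7,0)·C(7,4) + C(7,1)·C(7,3) = 35 + 245 = 280.
Probability = 1 − 280/1001 = 721/1001 = 103/143.

103/143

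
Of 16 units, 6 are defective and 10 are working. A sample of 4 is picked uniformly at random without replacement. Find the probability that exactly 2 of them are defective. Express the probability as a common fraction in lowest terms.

135/364

There are C(16,4) = 1820 ways to choose 4 from 16.
Selections with exactly 2 defective: choose 2 of the 6 defective and 2 of the 10 working, C(6,2)·C(10,2) = 15·45 = 675.
Probability = 675/1820 = 135/364.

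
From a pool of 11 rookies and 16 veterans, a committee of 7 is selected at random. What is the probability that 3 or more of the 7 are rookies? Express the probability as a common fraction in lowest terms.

71/115

Total selections: C(27,7) = 888030.
Count the complement (fewer than 3 rookies): C(11,0)·C(16,7) + C(11,1)·C(16,6) + C(11,2)·C(16,5) = 11440 + 88088 + 240240 = 339768.
Probability = 1 − 339768/888030 = 548262/888030 = 71/115.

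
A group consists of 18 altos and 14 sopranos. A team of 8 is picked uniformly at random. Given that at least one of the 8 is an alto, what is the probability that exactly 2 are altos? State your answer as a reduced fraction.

11781/269623

Work in counts. Selections with at least one alto: C(32,8) − C(14,8) = 10518300 − 3003 = 10515297.
Of those, selections where exactly 2 are altos: C(18,2)·C(14,6) = 153·3003 = 459459.
Conditional probability = 459459/10515297 = 11781/269623.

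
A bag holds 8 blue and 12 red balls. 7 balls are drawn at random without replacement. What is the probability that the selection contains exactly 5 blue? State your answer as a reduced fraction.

77/1615

The sample space is all 7-subsets of the 20: C(20,7) = 77520.
Selections with exactly 5 blue: choose 5 of the 8 blue and 2 of the 12 red, C(8,5)·C(12,2) = 56·66 = 3696.
Probability = 3696/77520 = 77/1615.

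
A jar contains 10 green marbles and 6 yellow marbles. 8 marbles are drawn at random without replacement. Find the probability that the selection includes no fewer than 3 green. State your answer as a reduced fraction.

There are C(16,8) = 12870 ways to choose the 8.
Favorable selections (no fewer than 3 green): C(10,3)·C(6,5) + C(10,4)·C(6,4) + C(10,5)·C(6,3) + C(10,6)·C(6,2) + C(10,7)·C(6,1) + C(10,8)·C(6,0) = 720 + 3150 + 5040 + 3150 + 720 + 45 = 12825.
Probability = 12825/12870 = 285/286.

285/286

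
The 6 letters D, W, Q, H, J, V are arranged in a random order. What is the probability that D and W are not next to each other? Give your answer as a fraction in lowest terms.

2/3

There are 6! = 720 arrangements.
Arrangements with D and W adjacent: 2·5! = 240.
So not adjacent: 720 − 240 = 480, probability 480/720 = 2/3.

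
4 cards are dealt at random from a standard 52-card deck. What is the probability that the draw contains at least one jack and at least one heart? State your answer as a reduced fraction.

There are C(52,4) = 270725 possible draws.
By inclusion-exclusion on the complements, draws missing all jacks or all hearts: C(48,4) + C(39,4) − C(36,4) = 194580 + 82251 − 58905 = 217926.
So draws with at least one of each: 270725 − 217926 = 52799, probability 52799/270725.

52799/270725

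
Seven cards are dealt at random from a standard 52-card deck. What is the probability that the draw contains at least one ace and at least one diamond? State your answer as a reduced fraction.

There are C(52,7) = 133784560 possible draws.
By inclusion-exclusion on the complements, draws missing all aces or all diamonds: C(48,7) + C(39,7) − C(36,7) = 73629072 + 15380937 − 8347680 = 80662329.
So draws with at least one of each: 133784560 − 80662329 = 53122231, probability 53122231/133784560.

53122231/133784560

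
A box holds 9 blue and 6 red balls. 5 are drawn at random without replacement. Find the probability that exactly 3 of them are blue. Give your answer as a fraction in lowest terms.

60/143

The sample space is all 5-subsets of the 15: C(15,5) = 3003.
Selections with exactly 3 blue: choose 3 of the 9 blue and 2 of the 6 red, C(9,3)·C(6,2) = 84·15 = 1260.
Probability = 1260/3003 = 60/143.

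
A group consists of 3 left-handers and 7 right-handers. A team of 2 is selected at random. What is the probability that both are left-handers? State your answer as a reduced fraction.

There are C(10,2) = 45 possible selections.
Selections with all left-handers: C(3,2) = 3.
Probability = 3/45 = 1/15.

1/15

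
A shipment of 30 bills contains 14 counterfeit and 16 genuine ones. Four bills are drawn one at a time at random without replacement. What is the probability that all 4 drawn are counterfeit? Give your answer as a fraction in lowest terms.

Multiply the conditional probabilities at each draw: 14/30 · 13/29 · 12/28 · 11/27 = 24024/657720 = 143/3915.

143/3915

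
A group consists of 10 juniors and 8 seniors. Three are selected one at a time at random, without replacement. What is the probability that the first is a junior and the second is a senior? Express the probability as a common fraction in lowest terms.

Multiply the conditional probabilities at each draw: 10/18 · 8/17 = 80/306 = 40/153.

40/153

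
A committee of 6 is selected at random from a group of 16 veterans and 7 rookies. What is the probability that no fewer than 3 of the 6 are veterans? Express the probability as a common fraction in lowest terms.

Total selections: C(23,6) = 100947.
Favorable selections (no fewer than 3 veterans): C(16,3)·C(7,3) + C(16,4)·C(7,2) + C(16,5)·C(7,1) + C(16,6)·C(7,0) = 19600 + 38220 + 30576 + 8008 = 96404.
Probability = 96404/100947 = 1252/1311.

1252/1311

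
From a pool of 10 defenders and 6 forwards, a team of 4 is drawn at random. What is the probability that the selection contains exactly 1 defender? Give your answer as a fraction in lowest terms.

Total number of selections: C(16,4) = 1820.
Selections with exactly 1 defender: choose 1 of the 10 defenders and 3 of the 6 forwards, C(10,1)·C(6,3) = 10·20 = 200.
Probability = 200/1820 = 10/91.

10/91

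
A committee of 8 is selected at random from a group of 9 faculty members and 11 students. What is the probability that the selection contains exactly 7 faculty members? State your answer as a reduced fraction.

66/20995

Total number of selections: C(20,8) = 125970.
Selections with exactly 7 faculty members: choose 7 of the 9 faculty members and 1 of the 11 students, C(9,7)·C(11,1) = 36·11 = 396.
Probability = 396/125970 = 66/20995.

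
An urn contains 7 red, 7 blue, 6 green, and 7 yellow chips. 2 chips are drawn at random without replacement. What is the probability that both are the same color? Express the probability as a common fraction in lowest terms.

There are C(27,2) = 351 ways to draw 2 chips.
All same color: C(7,2) + C(7,2) + C(6,2) + C(7,2) = 21 + 21 + 15 + 21 = 78.
Probability = 78/351 = 2/9.

2/9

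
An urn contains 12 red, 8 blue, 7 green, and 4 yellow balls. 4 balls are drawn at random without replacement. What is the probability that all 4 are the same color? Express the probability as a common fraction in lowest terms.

601/31465

There are C(31,4) = 31465 ways to draw 4 balls.
All same color: C(12,4) + C(8,4) + C(7,4) + C(4,4) = 495 + 70 + 35 + 1 = 601.
Probability = 601/31465.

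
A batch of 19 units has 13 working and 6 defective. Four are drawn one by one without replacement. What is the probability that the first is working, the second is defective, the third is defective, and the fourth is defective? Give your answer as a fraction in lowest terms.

65/3876

Multiply the conditional probabilities at each draw: 13/19 · 6/18 · 5/17 · 4/16 = 1560/93024 = 65/3876.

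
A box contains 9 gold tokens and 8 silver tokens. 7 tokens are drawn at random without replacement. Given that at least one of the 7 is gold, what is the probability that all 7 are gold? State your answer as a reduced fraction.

1/540

Work in counts. Selections with at least one gold: C(17,7) − C(8,7) = 19448 − 8 = 19440.
Of those, selections where all 7 are gold: C(9,7) = 36.
Conditional probability = 36/19440 = 1/540.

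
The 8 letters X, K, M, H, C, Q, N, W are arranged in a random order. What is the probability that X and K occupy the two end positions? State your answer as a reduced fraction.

There are 8! = 40320 arrangements.
Place X and K at the ends in 2 ways, arrange the remaining 6 in 6! = 720 ways: 2·720 = 1440.
Probability = 1440/40320 = 1/28.

1/28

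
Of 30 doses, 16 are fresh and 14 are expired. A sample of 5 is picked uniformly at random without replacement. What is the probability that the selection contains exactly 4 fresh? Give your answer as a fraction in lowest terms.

140/783

There are C(30,5) = 142506 ways to choose 5 from 30.
Selections with exactly 4 fresh: choose 4 of the 16 fresh and 1 of the 14 expired, C(16,4)·C(14,1) = 1820·14 = 25480.
Probability = 25480/142506 = 140/783.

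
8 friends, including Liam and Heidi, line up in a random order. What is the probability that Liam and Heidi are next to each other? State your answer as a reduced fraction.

1/4

There are 8! = 40320 arrangements.
Treat Liam and Heidi as a block: 7! arrangements of the blocks × 2 orders within the block = 2·5040 = 10080.
Probability = 10080/40320 = 1/4.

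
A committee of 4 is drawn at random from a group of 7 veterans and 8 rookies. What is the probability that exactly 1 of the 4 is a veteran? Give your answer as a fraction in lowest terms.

56/195

Total number of selections: C(15,4) = 1365.
Selections with exactly 1 veteran: choose 1 of the 7 veterans and 3 of the 8 rookies, C(7,1)·C(8,3) = 7·56 = 392.
Probability = 392/1365 = 56/195.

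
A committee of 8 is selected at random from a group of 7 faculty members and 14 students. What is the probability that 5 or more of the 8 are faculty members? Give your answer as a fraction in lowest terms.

79/1938

There are C(21,8) = 203490 ways to choose the 8.
Favorable selections (5 or more faculty members): C(7,5)·C(14,3) + C(7,6)·C(14,2) + C(7,7)·C(14,1) = 7644 + 637 + 14 = 8295.
Probability = 8295/203490 = 79/1938.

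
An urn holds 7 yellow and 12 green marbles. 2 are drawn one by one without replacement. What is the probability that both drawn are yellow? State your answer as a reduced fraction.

Multiply the conditional probabilities at each draw: 7/19 · 6/18 = 42/342 = 7/57.

7/57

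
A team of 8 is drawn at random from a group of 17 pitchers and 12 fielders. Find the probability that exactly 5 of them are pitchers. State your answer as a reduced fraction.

1904/6003

The sample space is all 8-subsets of the 29: C(29,8) = 4292145.
Selections with exactly 5 pitchers: choose 5 of the 17 pitchers and 3 of the 12 fielders, C(17,5)·C(12,3) = 6188·220 = 1361360.
Probability = 1361360/4292145 = 1904/6003.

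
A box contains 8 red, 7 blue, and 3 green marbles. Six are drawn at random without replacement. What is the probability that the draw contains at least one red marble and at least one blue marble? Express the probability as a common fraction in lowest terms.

213/221

There are C(18,6) = 18564 possible draws.
By inclusion-exclusion on the complements, draws missing all red or all blue: C(10,6) + C(11,6) − C(3,6) = 210 + 462 − 0 = 672.
So draws with at least one of each: 18564 − 672 = 17892, probability 17892/18564 = 213/221.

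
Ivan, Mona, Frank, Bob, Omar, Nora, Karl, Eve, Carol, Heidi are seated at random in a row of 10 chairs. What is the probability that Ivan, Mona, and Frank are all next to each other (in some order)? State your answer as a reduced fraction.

1/15

There are 10! = 3628800 arrangements.
Treat the three as one block: 8! placements × 3! orders within the block = 40320·6 = 241920.
Probability = 241920/3628800 = 1/15.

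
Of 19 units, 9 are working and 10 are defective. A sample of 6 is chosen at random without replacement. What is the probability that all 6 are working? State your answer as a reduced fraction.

1/323

There are C(19,6) = 27132 possible selections.
Selections with all working: C(9,6) = 84.
Probability = 84/27132 = 1/323.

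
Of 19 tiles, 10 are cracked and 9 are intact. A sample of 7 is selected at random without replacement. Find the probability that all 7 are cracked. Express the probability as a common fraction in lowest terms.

10/4199

There are C(19,7) = 50388 possible selections.
Selections with all cracked: C(10,7) = 120.
Probability = 120/50388 = 10/4199.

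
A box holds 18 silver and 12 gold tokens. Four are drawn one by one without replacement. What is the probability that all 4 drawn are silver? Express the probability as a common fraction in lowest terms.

Multiply the conditional probabilities at each draw: 18/30 · 17/29 · 16/28 · 15/27 = 73440/657720 = 68/609.

68/609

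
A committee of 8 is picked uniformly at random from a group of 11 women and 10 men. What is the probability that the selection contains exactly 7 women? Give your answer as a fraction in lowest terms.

110/6783

There are C(21,8) = 203490 ways to choose 8 from 21.
Selections with exactly 7 women: choose 7 of the 11 women and 1 of the 10 men, C(11,7)·C(10,1) = 330·10 = 3300.
Probability = 3300/203490 = 110/6783.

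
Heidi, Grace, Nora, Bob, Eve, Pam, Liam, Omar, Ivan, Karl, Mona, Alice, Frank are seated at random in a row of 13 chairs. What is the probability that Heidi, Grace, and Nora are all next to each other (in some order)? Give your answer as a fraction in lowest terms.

1/26

There are 13! = 6227020800 arrangements.
Treat the three as one block: 11! placements × 3! orders within the block = 39916800·6 = 239500800.
Probability = 239500800/6227020800 = 1/26.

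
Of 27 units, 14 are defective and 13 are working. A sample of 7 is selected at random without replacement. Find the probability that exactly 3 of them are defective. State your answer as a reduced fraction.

182/621

Total number of selections: C(27,7) = 888030.
Selections with exactly 3 defective: choose 3 of the 14 defective and 4 of the 13 working, C(14,3)·C(13,4) = 364·715 = 260260.
Probability = 260260/888030 = 182/621.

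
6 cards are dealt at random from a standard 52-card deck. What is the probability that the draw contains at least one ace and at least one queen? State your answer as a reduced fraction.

718637/5089630

There are C(52,6) = 20358520 possible draws.
By inclusion-exclusion on the complements, draws missing all aces or all queens: C(48,6) + C(48,6) − C(44,6) = 12271512 + 12271512 − 7059052 = 17483972.
So draws with at least one of each: 20358520 − 17483972 = 2874548, probability 2874548/20358520 = 718637/5089630.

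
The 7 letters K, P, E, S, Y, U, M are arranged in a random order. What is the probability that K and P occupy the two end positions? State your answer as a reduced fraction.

1/21

There are 7! = 5040 arrangements.
Place K and P at the ends in 2 ways, arrange the remaining 5 in 5! = 120 ways: 2·120 = 240.
Probability = 240/5040 = 1/21.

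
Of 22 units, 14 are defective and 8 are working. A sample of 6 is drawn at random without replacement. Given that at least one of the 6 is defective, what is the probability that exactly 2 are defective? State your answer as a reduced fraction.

Work in counts. Selections with at least one defective: C(22,6) − C(8,6) = 74613 − 28 = 74585.
Of those, selections where exactly 2 are defective: C(14,2)·C(8,4) = 91·70 = 6370.
Conditional probability = 6370/74585 = 182/2131.

182/2131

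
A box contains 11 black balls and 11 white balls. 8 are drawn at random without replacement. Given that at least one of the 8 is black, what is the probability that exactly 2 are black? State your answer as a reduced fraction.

Work in counts. Selections with at least one black: C(22,8) − C(11,8) = 319770 − 165 = 319605.
Of those, selections where exactly 2 are black: C(11,2)·C(11,6) = 55·462 = 25410.
Conditional probability = 25410/319605 = 154/1937.

154/1937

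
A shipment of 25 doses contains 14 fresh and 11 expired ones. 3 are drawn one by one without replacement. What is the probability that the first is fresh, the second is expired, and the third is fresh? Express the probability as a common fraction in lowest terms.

Multiply the conditional probabilities at each draw: 14/25 · 11/24 · 13/23 = 2002/13800 = 1001/6900.

1001/6900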